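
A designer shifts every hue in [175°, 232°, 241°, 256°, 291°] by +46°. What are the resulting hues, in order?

221°, 278°, 287°, 302°, 337°

175 + 46 = 221°
232 + 46 = 278°
241 + 46 = 287°
256 + 46 = 302°
291 + 46 = 337°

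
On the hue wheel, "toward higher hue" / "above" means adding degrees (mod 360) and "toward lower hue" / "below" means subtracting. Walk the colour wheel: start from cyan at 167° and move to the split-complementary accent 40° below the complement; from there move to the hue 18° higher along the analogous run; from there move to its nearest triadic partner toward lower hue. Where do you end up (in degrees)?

+140° (split-comp 40° ↓): 167 + 140 = 307°
+18° (analog 18° ↑): 307 + 18 = 325°
−120° (triadic ↓): 325 − 120 = 205°

205°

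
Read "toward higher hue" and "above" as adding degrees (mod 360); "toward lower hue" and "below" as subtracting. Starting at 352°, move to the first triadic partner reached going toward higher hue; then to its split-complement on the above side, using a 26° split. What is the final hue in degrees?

318°

352 + 120 = 472 → 472 − 360 = 112°   (triadic ↑)
112 + 206 = 318°   (split-comp 26° ↑)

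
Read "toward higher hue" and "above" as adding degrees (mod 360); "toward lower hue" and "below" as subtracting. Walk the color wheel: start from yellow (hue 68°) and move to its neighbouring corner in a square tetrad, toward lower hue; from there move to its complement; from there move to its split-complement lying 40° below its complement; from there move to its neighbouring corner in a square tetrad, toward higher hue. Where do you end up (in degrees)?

68 − 90 = -22 → -22 + 360 = 338°   (square ↓)
338 + 180 = 518 → 518 − 360 = 158°   (complement)
158 + 140 = 298°   (split-comp 40° ↓)
298 + 90 = 388 → 388 − 360 = 28°   (square ↑)

28°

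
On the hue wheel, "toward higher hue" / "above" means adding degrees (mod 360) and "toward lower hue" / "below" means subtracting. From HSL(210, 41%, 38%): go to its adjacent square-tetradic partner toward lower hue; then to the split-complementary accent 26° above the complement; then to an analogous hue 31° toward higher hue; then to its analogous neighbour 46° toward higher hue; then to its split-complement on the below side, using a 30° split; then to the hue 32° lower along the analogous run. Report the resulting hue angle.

161°

−90° (square ↓): 210 − 90 = 120°
+206° (split-comp 26° ↑): 120 + 206 = 326°
+31° (analog 31° ↑): 326 + 31 = 357°
+46° (analog 46° ↑): 357 + 46 = 403 → 403 − 360 = 43°
+150° (split-comp 30° ↓): 43 + 150 = 193°
−32° (analog 32° ↓): 193 − 32 = 161°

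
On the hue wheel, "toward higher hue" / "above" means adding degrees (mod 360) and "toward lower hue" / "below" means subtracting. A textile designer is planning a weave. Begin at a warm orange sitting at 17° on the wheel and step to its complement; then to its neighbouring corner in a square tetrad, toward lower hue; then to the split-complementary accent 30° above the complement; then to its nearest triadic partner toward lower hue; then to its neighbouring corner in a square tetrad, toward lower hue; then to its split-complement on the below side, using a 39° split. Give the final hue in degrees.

248°

17 + 180 = 197°   (complement)
197 − 90 = 107°   (square ↓)
107 + 210 = 317°   (split-comp 30° ↑)
317 − 120 = 197°   (triadic ↓)
197 − 90 = 107°   (square ↓)
107 + 141 = 248°   (split-comp 39° ↓)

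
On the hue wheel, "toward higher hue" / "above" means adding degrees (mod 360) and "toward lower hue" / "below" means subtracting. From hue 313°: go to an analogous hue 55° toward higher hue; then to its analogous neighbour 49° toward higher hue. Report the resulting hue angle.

+55° (analog 55° ↑): 313 + 55 = 368 → 368 − 360 = 8°
+49° (analog 49° ↑): 8 + 49 = 57°

57°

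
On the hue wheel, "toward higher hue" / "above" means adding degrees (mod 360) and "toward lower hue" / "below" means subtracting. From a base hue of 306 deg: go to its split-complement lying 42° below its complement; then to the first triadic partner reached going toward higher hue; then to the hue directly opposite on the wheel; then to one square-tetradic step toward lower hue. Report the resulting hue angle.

+138° (split-comp 42° ↓): 306 + 138 = 444 → 444 − 360 = 84°
+120° (triadic ↑): 84 + 120 = 204°
+180° (complement): 204 + 180 = 384 → 384 − 360 = 24°
−90° (square ↓): 24 − 90 = -66 → -66 + 360 = 294°

294°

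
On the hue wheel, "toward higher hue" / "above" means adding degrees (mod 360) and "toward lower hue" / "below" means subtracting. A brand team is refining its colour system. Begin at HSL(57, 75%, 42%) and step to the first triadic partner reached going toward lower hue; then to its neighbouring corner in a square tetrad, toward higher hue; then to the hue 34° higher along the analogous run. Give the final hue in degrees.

61°

triadic ↓ −120°: 57 − 120 = -63 → -63 + 360 = 297°
square ↑ +90°: 297 + 90 = 387 → 387 − 360 = 27°
analog 34° ↑ +34°: 27 + 34 = 61°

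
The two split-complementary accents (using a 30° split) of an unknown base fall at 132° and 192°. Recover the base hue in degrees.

The accents sit 30° either side of the complement, so the complement is their short-arc midpoint on the wheel.
Short-arc midpoint of 132° and 192°: 162°.
Base is 180° from the complement: 162 − 180 = -18 → -18 + 360 = 342°

342°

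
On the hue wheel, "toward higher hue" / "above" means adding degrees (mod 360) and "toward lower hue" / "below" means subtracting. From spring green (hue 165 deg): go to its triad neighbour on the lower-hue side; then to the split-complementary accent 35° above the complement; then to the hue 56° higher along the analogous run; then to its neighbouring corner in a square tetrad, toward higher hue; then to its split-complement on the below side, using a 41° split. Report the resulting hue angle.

185°

triadic ↓ −120°: 165 − 120 = 45°
split-comp 35° ↑ +215°: 45 + 215 = 260°
analog 56° ↑ +56°: 260 + 56 = 316°
square ↑ +90°: 316 + 90 = 406 → 406 − 360 = 46°
split-comp 41° ↓ +139°: 46 + 139 = 185°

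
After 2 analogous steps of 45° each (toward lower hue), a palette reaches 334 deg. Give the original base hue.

64°

2 steps of 45° (toward lower hue) give a net shift of −90°.
Start = end − shift: 334 + 90 = 424 → 424 − 360 = 64°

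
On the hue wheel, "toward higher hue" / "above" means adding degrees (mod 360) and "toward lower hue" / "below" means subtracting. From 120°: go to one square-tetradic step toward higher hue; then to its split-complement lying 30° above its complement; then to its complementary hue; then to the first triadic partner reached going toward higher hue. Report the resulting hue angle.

0°

120 + 90 = 210°   (square ↑)
210 + 210 = 420 → 420 − 360 = 60°   (split-comp 30° ↑)
60 + 180 = 240°   (complement)
240 + 120 = 360 → 360 − 360 = 0°   (triadic ↑)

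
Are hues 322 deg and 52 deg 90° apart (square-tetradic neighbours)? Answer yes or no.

Angular distance: |322 − 52| = 270; shorter arc = 360 − 270 = 90°.
90° apart (square-tetradic neighbours) requires 90°.

yes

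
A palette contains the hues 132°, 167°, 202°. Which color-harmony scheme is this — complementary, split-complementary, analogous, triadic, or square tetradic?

analogous

Sort the hues: 132°, 167°, 202°.
Successive gaps around the wheel: 35°, 35°, 290°.
A run of hues at equal small steps (35°) with one large closing gap is an analogous group.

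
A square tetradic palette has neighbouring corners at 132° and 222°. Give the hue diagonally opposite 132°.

A square tetradic scheme places four hues 90° apart; opposite corners are 180° apart.
132 + 180 = 312°

312°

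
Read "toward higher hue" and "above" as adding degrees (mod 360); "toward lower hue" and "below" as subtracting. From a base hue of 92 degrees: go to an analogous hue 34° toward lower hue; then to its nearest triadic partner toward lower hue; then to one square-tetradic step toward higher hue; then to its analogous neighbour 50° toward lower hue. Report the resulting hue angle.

−34° (analog 34° ↓): 92 − 34 = 58°
−120° (triadic ↓): 58 − 120 = -62 → -62 + 360 = 298°
+90° (square ↑): 298 + 90 = 388 → 388 − 360 = 28°
−50° (analog 50° ↓): 28 − 50 = -22 → -22 + 360 = 338°

338°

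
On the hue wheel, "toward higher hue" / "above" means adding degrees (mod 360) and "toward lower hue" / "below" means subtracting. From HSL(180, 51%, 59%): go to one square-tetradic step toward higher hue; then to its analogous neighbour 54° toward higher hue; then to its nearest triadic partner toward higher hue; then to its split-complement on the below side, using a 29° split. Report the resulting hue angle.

235°

square ↑ +90°: 180 + 90 = 270°
analog 54° ↑ +54°: 270 + 54 = 324°
triadic ↑ +120°: 324 + 120 = 444 → 444 − 360 = 84°
split-comp 29° ↓ +151°: 84 + 151 = 235°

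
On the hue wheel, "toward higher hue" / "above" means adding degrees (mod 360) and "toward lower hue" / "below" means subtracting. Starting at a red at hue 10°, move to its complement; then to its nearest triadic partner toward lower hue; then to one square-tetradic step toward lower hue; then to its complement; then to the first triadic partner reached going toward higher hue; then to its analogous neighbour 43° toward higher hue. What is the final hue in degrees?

323°

complement +180°: 10 + 180 = 190°
triadic ↓ −120°: 190 − 120 = 70°
square ↓ −90°: 70 − 90 = -20 → -20 + 360 = 340°
complement +180°: 340 + 180 = 520 → 520 − 360 = 160°
triadic ↑ +120°: 160 + 120 = 280°
analog 43° ↑ +43°: 280 + 43 = 323°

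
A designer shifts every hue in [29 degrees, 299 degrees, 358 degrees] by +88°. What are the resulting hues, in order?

29 + 88 = 117°
299 + 88 = 387 → 387 − 360 = 27°
358 + 88 = 446 → 446 − 360 = 86°

117°, 27°, 86°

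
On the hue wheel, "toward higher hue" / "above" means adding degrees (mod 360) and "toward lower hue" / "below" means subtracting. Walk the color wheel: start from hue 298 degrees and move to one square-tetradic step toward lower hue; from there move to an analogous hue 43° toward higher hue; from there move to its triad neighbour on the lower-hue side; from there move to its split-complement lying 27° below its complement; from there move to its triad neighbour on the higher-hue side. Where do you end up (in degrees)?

−90° (square ↓): 298 − 90 = 208°
+43° (analog 43° ↑): 208 + 43 = 251°
−120° (triadic ↓): 251 − 120 = 131°
+153° (split-comp 27° ↓): 131 + 153 = 284°
+120° (triadic ↑): 284 + 120 = 404 → 404 − 360 = 44°

44°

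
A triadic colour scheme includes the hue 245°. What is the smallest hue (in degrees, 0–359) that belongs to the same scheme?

5°

A triad places three hues 120° apart.
The full set through 245° is {5°, 125°, 245°}.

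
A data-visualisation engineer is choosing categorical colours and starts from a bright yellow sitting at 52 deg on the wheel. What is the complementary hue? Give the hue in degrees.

The complement sits 180° across the wheel.
52 + 180 = 232°

232°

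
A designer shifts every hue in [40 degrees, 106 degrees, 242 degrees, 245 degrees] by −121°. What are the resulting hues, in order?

279°, 345°, 121°, 124°

40 − 121 = -81 → -81 + 360 = 279°
106 − 121 = -15 → -15 + 360 = 345°
242 − 121 = 121°
245 − 121 = 124°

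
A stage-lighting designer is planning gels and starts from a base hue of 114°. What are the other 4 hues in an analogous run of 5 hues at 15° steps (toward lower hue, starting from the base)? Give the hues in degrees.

Analogous hues sit every 15° along the wheel.
114 − 15 = 99°
114 − 30 = 84°
114 − 45 = 69°
114 − 60 = 54°

99°, 84°, 69°, and 54°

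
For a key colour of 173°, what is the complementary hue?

173 + 180 = 353°

353°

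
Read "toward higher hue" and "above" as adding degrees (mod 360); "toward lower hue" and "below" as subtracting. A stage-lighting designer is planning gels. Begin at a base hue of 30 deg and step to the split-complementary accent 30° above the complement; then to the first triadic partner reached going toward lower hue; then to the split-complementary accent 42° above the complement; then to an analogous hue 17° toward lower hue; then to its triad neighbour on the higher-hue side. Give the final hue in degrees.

85°

30 + 210 = 240°   (split-comp 30° ↑)
240 − 120 = 120°   (triadic ↓)
120 + 222 = 342°   (split-comp 42° ↑)
342 − 17 = 325°   (analog 17° ↓)
325 + 120 = 445 → 445 − 360 = 85°   (triadic ↑)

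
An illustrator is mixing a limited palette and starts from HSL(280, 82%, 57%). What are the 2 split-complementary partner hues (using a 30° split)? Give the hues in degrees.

Split-complementary hues sit 30° either side of the complement.
Complement of 280°: 280 + 180 = 460 → 460 − 360 = 100°
100 − 30 = 70°
100 + 30 = 130°

70° and 130°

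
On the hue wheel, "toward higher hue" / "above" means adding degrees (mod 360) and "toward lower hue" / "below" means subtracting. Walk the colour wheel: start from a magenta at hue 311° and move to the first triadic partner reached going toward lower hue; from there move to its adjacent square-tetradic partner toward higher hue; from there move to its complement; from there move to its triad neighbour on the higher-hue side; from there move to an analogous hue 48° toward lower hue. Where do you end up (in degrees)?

triadic ↓ −120°: 311 − 120 = 191°
square ↑ +90°: 191 + 90 = 281°
complement +180°: 281 + 180 = 461 → 461 − 360 = 101°
triadic ↑ +120°: 101 + 120 = 221°
analog 48° ↓ −48°: 221 − 48 = 173°

173°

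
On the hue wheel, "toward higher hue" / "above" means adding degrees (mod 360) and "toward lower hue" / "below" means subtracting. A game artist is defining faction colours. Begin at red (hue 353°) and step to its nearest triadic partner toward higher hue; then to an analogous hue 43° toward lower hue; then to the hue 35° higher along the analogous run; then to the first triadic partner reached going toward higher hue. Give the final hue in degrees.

225°

triadic ↑ +120°: 353 + 120 = 473 → 473 − 360 = 113°
analog 43° ↓ −43°: 113 − 43 = 70°
analog 35° ↑ +35°: 70 + 35 = 105°
triadic ↑ +120°: 105 + 120 = 225°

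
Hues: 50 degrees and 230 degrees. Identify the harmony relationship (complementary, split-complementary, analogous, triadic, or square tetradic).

Sort the hues: 50°, 230°.
Successive gaps around the wheel: 180°, 180°.
Two hues 180° apart are complementary.

complementary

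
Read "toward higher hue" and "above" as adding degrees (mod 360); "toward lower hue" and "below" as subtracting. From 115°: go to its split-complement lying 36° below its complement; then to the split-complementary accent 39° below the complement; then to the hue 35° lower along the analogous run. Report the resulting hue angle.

5°

split-comp 36° ↓ +144°: 115 + 144 = 259°
split-comp 39° ↓ +141°: 259 + 141 = 400 → 400 − 360 = 40°
analog 35° ↓ −35°: 40 − 35 = 5°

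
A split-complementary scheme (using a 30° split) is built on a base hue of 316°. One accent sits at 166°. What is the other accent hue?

106°

Split-complementary hues sit 30° either side of the complement.
Complement of the base 316°: 316 + 180 = 496 → 496 − 360 = 136°
The given accent 166° is 30° one side of 136°; the other accent sits 30° the other side: 136 − 30 = 106°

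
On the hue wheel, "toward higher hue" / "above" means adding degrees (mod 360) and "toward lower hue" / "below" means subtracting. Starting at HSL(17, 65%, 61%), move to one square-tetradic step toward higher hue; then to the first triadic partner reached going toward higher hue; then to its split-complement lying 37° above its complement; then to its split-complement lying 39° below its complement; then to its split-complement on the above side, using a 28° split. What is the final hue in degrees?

73°

+90° (square ↑): 17 + 90 = 107°
+120° (triadic ↑): 107 + 120 = 227°
+217° (split-comp 37° ↑): 227 + 217 = 444 → 444 − 360 = 84°
+141° (split-comp 39° ↓): 84 + 141 = 225°
+208° (split-comp 28° ↑): 225 + 208 = 433 → 433 − 360 = 73°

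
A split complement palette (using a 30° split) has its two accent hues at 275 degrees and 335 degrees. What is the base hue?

125°

The accents sit 30° either side of the complement, so the complement is their short-arc midpoint on the wheel.
Short-arc midpoint of 275° and 335°: 305°.
Base is 180° from the complement: 305 − 180 = 125°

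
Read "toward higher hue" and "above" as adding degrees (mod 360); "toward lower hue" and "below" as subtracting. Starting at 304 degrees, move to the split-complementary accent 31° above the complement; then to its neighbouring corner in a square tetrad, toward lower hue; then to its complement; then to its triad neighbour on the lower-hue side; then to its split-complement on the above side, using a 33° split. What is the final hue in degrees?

304 + 211 = 515 → 515 − 360 = 155°   (split-comp 31° ↑)
155 − 90 = 65°   (square ↓)
65 + 180 = 245°   (complement)
245 − 120 = 125°   (triadic ↓)
125 + 213 = 338°   (split-comp 33° ↑)

338°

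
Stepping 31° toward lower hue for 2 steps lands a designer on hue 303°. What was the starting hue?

5°

2 steps of 31° (toward lower hue) give a net shift of −62°.
Start = end − shift: 303 + 62 = 365 → 365 − 360 = 5°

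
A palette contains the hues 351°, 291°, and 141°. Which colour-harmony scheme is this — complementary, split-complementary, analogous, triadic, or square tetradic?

split-complementary

Sort the hues: 141°, 291°, 351°.
Successive gaps around the wheel: 150°, 60°, 150°.
Two 150° gaps and one 60° gap — a base hue opposite a pair of accents 30° either side of its complement — is the split-complementary pattern.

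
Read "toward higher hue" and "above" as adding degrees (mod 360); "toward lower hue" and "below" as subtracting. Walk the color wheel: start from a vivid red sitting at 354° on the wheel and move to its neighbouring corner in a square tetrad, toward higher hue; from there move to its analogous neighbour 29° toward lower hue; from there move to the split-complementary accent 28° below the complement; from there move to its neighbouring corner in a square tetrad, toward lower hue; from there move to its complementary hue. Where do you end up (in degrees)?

297°

354 + 90 = 444 → 444 − 360 = 84°   (square ↑)
84 − 29 = 55°   (analog 29° ↓)
55 + 152 = 207°   (split-comp 28° ↓)
207 − 90 = 117°   (square ↓)
117 + 180 = 297°   (complement)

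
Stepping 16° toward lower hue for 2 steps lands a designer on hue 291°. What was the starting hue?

323°

2 steps of 16° (toward lower hue) give a net shift of −32°.
Start = end − shift: 291 + 32 = 323°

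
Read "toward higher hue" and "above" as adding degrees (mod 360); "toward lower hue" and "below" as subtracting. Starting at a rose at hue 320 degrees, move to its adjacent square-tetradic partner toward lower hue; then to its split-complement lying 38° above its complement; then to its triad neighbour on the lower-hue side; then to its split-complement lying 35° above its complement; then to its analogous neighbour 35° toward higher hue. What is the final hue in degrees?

218°

square ↓ −90°: 320 − 90 = 230°
split-comp 38° ↑ +218°: 230 + 218 = 448 → 448 − 360 = 88°
triadic ↓ −120°: 88 − 120 = -32 → -32 + 360 = 328°
split-comp 35° ↑ +215°: 328 + 215 = 543 → 543 − 360 = 183°
analog 35° ↑ +35°: 183 + 35 = 218°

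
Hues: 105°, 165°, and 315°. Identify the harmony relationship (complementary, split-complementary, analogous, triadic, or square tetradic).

split-complementary

Sort the hues: 105°, 165°, 315°.
Successive gaps around the wheel: 60°, 150°, 150°.
Two 150° gaps and one 60° gap — a base hue opposite a pair of accents 30° either side of its complement — is the split-complementary pattern.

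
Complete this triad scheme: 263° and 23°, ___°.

A triad places three hues 120° apart.
The full set through 23° is {23°, 143°, 263°}.
Given {23°, 263°}, the missing hue is 143°.

143°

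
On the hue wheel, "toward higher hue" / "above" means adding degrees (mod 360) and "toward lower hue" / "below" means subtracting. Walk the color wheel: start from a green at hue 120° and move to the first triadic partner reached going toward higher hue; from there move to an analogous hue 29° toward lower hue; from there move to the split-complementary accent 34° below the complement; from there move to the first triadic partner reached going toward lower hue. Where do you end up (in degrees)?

237°

+120° (triadic ↑): 120 + 120 = 240°
−29° (analog 29° ↓): 240 − 29 = 211°
+146° (split-comp 34° ↓): 211 + 146 = 357°
−120° (triadic ↓): 357 − 120 = 237°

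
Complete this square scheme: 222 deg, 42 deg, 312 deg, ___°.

132°

A square tetradic scheme places four hues every 90°.
The full set through 42° is {42°, 132°, 222°, 312°}.
Given {42°, 222°, 312°}, the missing hue is 132°.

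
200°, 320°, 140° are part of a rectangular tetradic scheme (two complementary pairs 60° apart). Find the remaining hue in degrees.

A rectangular tetradic uses two complementary pairs 60° apart: offsets 0°, 60°, 180°, 240°.
Among {140°, 200°, 320°}, 140° and 320° are a 180° pair.
The remaining hue 200° needs its own complement: 200 + 180 = 380 → 380 − 360 = 20°

20°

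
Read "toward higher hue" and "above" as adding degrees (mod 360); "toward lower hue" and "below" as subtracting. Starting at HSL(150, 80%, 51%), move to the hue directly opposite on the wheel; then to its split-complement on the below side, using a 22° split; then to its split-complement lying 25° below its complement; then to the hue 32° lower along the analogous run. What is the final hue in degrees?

251°

+180° (complement): 150 + 180 = 330°
+158° (split-comp 22° ↓): 330 + 158 = 488 → 488 − 360 = 128°
+155° (split-comp 25° ↓): 128 + 155 = 283°
−32° (analog 32° ↓): 283 − 32 = 251°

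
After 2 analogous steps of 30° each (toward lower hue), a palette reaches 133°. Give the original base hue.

193°

2 steps of 30° (toward lower hue) give a net shift of −60°.
Start = end − shift: 133 + 60 = 193°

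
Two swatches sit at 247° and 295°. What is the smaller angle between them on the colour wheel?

|247 − 295| = 48.
48 ≤ 180, so the shorter arc is 48°.

48°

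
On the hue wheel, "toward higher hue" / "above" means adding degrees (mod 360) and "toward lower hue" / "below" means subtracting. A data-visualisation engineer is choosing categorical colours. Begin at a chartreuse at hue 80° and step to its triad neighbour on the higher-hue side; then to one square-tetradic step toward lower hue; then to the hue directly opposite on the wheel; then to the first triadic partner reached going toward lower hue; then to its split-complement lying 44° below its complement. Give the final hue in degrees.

triadic ↑ +120°: 80 + 120 = 200°
square ↓ −90°: 200 − 90 = 110°
complement +180°: 110 + 180 = 290°
triadic ↓ −120°: 290 − 120 = 170°
split-comp 44° ↓ +136°: 170 + 136 = 306°

306°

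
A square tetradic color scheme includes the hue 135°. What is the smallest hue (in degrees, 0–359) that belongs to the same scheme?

45°

A square tetradic scheme places four hues every 90°.
The full set through 135° is {45°, 135°, 225°, 315°}.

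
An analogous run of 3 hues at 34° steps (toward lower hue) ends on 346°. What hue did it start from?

54°

2 steps of 34° (toward lower hue) give a net shift of −68°.
Start = end − shift: 346 + 68 = 414 → 414 − 360 = 54°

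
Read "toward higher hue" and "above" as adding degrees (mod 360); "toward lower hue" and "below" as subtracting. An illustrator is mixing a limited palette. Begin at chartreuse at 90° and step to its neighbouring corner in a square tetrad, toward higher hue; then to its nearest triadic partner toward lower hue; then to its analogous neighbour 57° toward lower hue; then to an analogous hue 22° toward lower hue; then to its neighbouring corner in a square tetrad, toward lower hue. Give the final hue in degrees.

251°

+90° (square ↑): 90 + 90 = 180°
−120° (triadic ↓): 180 − 120 = 60°
−57° (analog 57° ↓): 60 − 57 = 3°
−22° (analog 22° ↓): 3 − 22 = -19 → -19 + 360 = 341°
−90° (square ↓): 341 − 90 = 251°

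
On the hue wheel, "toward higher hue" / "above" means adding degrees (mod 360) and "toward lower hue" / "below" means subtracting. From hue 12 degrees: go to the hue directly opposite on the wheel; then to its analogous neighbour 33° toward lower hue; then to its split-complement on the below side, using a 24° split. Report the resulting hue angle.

complement +180°: 12 + 180 = 192°
analog 33° ↓ −33°: 192 − 33 = 159°
split-comp 24° ↓ +156°: 159 + 156 = 315°

315°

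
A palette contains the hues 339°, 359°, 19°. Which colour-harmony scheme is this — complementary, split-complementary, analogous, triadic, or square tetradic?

analogous

Sort the hues: 19°, 339°, 359°.
Successive gaps around the wheel: 320°, 20°, 20°.
A run of hues at equal small steps (20°) with one large closing gap is an analogous group.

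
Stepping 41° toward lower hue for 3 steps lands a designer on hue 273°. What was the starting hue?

36°

3 steps of 41° (toward lower hue) give a net shift of −123°.
Start = end − shift: 273 + 123 = 396 → 396 − 360 = 36°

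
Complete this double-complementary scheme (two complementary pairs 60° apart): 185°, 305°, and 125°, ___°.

5°

A rectangular tetradic uses two complementary pairs 60° apart: offsets 0°, 60°, 180°, 240°.
Among {125°, 185°, 305°}, 125° and 305° are a 180° pair.
The remaining hue 185° needs its own complement: 185 + 180 = 365 → 365 − 360 = 5°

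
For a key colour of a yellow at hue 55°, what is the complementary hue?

235°

55 + 180 = 235°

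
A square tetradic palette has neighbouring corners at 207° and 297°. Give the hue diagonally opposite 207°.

27°

A square tetradic scheme places four hues 90° apart; opposite corners are 180° apart.
207 + 180 = 387 → 387 − 360 = 27°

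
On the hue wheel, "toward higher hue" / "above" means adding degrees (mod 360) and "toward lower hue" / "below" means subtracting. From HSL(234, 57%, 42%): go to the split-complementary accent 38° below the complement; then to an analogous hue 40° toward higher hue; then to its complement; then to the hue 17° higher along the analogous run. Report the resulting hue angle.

253°

234 + 142 = 376 → 376 − 360 = 16°   (split-comp 38° ↓)
16 + 40 = 56°   (analog 40° ↑)
56 + 180 = 236°   (complement)
236 + 17 = 253°   (analog 17° ↑)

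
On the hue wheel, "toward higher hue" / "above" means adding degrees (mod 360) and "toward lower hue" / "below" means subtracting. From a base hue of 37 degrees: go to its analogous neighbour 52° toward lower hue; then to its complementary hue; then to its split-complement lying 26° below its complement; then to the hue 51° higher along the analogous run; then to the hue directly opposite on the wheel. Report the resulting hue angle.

190°

−52° (analog 52° ↓): 37 − 52 = -15 → -15 + 360 = 345°
+180° (complement): 345 + 180 = 525 → 525 − 360 = 165°
+154° (split-comp 26° ↓): 165 + 154 = 319°
+51° (analog 51° ↑): 319 + 51 = 370 → 370 − 360 = 10°
+180° (complement): 10 + 180 = 190°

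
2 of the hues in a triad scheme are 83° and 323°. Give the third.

203°

A triad places three hues 120° apart.
The full set through 83° is {83°, 203°, 323°}.
Given {83°, 323°}, the missing hue is 203°.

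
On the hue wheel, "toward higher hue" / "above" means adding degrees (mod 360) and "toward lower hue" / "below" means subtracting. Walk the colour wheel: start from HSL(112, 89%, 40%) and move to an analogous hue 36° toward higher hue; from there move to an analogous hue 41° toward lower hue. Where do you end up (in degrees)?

analog 36° ↑ +36°: 112 + 36 = 148°
analog 41° ↓ −41°: 148 − 41 = 107°

107°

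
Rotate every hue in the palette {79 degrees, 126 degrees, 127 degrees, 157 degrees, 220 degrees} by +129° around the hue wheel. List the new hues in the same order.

208°, 255°, 256°, 286°, 349°

79 + 129 = 208°
126 + 129 = 255°
127 + 129 = 256°
157 + 129 = 286°
220 + 129 = 349°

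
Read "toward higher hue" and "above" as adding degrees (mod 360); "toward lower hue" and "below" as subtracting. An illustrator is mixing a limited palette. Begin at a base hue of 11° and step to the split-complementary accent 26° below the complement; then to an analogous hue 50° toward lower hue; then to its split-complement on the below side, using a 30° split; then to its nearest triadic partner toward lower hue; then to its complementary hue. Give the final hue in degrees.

+154° (split-comp 26° ↓): 11 + 154 = 165°
−50° (analog 50° ↓): 165 − 50 = 115°
+150° (split-comp 30° ↓): 115 + 150 = 265°
−120° (triadic ↓): 265 − 120 = 145°
+180° (complement): 145 + 180 = 325°

325°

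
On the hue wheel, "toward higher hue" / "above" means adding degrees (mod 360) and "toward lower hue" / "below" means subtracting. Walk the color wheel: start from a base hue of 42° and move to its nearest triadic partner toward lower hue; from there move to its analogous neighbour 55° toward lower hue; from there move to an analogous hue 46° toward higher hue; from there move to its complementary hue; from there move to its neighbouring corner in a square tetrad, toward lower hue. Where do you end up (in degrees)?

triadic ↓ −120°: 42 − 120 = -78 → -78 + 360 = 282°
analog 55° ↓ −55°: 282 − 55 = 227°
analog 46° ↑ +46°: 227 + 46 = 273°
complement +180°: 273 + 180 = 453 → 453 − 360 = 93°
square ↓ −90°: 93 − 90 = 3°

3°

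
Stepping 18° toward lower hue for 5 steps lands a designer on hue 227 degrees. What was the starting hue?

317°

5 steps of 18° (toward lower hue) give a net shift of −90°.
Start = end − shift: 227 + 90 = 317°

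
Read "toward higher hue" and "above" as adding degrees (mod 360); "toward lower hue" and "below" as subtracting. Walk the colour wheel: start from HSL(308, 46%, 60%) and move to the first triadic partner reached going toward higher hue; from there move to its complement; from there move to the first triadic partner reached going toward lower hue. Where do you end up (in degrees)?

128°

+120° (triadic ↑): 308 + 120 = 428 → 428 − 360 = 68°
+180° (complement): 68 + 180 = 248°
−120° (triadic ↓): 248 − 120 = 128°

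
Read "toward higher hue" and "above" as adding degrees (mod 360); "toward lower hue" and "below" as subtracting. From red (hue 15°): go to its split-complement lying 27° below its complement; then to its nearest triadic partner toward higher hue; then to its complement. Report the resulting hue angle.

split-comp 27° ↓ +153°: 15 + 153 = 168°
triadic ↑ +120°: 168 + 120 = 288°
complement +180°: 288 + 180 = 468 → 468 − 360 = 108°

108°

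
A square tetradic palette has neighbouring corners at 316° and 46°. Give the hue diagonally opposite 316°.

136°

A square tetradic scheme places four hues 90° apart; opposite corners are 180° apart.
316 + 180 = 496 → 496 − 360 = 136°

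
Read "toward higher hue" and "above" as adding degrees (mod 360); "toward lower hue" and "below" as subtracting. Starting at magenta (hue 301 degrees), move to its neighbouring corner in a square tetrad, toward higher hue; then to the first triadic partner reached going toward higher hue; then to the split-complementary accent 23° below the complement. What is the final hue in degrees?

+90° (square ↑): 301 + 90 = 391 → 391 − 360 = 31°
+120° (triadic ↑): 31 + 120 = 151°
+157° (split-comp 23° ↓): 151 + 157 = 308°

308°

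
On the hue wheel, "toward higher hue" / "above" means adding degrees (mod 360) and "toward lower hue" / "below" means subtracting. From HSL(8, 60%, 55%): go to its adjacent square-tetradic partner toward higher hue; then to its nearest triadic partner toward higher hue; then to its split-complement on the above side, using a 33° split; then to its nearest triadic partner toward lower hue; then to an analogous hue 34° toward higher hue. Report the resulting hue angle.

345°

square ↑ +90°: 8 + 90 = 98°
triadic ↑ +120°: 98 + 120 = 218°
split-comp 33° ↑ +213°: 218 + 213 = 431 → 431 − 360 = 71°
triadic ↓ −120°: 71 − 120 = -49 → -49 + 360 = 311°
analog 34° ↑ +34°: 311 + 34 = 345°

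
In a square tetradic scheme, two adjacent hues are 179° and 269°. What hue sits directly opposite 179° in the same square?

A square tetradic scheme places four hues 90° apart; opposite corners are 180° apart.
179 + 180 = 359°

359°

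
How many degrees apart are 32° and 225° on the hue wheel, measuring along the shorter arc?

167°

|32 − 225| = 193.
The shorter arc is 360 − 193 = 167°.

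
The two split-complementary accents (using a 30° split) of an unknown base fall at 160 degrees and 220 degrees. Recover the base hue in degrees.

The accents sit 30° either side of the complement, so the complement is their short-arc midpoint on the wheel.
Short-arc midpoint of 160° and 220°: 190°.
Base is 180° from the complement: 190 − 180 = 10°

10°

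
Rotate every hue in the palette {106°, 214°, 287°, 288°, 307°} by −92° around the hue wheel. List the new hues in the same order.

106 − 92 = 14°
214 − 92 = 122°
287 − 92 = 195°
288 − 92 = 196°
307 − 92 = 215°

14°, 122°, 195°, 196°, 215°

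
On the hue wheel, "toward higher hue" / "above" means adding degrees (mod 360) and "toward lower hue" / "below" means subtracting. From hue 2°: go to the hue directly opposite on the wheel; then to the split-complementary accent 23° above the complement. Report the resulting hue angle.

2 + 180 = 182°   (complement)
182 + 203 = 385 → 385 − 360 = 25°   (split-comp 23° ↑)

25°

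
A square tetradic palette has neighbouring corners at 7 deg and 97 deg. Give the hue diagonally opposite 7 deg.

A square tetradic scheme places four hues 90° apart; opposite corners are 180° apart.
7 + 180 = 187°

187°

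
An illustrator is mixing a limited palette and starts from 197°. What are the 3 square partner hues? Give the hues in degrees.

A square tetradic scheme places four hues every 90°.
197 + 90 = 287°
197 + 180 = 377 → 377 − 360 = 17°
197 + 270 = 467 → 467 − 360 = 107°

287°, 17°, 107°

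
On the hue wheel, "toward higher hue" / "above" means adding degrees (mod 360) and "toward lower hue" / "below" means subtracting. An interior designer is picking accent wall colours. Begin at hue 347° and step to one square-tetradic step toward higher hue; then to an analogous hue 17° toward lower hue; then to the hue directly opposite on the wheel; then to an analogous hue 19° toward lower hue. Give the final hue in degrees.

+90° (square ↑): 347 + 90 = 437 → 437 − 360 = 77°
−17° (analog 17° ↓): 77 − 17 = 60°
+180° (complement): 60 + 180 = 240°
−19° (analog 19° ↓): 240 − 19 = 221°

221°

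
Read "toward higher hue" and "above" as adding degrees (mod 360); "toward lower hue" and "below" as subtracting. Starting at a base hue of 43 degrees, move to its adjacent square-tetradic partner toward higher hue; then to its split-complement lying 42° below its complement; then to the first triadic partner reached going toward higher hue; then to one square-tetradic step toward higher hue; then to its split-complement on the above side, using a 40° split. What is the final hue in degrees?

43 + 90 = 133°   (square ↑)
133 + 138 = 271°   (split-comp 42° ↓)
271 + 120 = 391 → 391 − 360 = 31°   (triadic ↑)
31 + 90 = 121°   (square ↑)
121 + 220 = 341°   (split-comp 40° ↑)

341°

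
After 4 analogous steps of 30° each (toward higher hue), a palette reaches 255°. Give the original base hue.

4 steps of 30° (toward higher hue) give a net shift of +120°.
Start = end − shift: 255 − 120 = 135°

135°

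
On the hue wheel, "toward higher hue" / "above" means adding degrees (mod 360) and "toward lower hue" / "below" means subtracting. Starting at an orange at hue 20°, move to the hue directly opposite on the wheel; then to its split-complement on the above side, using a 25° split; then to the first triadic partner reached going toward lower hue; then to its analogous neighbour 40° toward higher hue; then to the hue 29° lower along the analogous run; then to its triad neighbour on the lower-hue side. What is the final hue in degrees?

+180° (complement): 20 + 180 = 200°
+205° (split-comp 25° ↑): 200 + 205 = 405 → 405 − 360 = 45°
−120° (triadic ↓): 45 − 120 = -75 → -75 + 360 = 285°
+40° (analog 40° ↑): 285 + 40 = 325°
−29° (analog 29° ↓): 325 − 29 = 296°
−120° (triadic ↓): 296 − 120 = 176°

176°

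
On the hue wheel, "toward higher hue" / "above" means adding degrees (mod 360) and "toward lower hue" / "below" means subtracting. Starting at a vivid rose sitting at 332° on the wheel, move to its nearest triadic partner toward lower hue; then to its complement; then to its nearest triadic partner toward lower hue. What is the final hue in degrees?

triadic ↓ −120°: 332 − 120 = 212°
complement +180°: 212 + 180 = 392 → 392 − 360 = 32°
triadic ↓ −120°: 32 − 120 = -88 → -88 + 360 = 272°

272°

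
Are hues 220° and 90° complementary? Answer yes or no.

Angular distance: |220 − 90| = 130 = 130°.
Complementary requires 180°.

no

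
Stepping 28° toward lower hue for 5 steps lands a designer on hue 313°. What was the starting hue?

93°

5 steps of 28° (toward lower hue) give a net shift of −140°.
Start = end − shift: 313 + 140 = 453 → 453 − 360 = 93°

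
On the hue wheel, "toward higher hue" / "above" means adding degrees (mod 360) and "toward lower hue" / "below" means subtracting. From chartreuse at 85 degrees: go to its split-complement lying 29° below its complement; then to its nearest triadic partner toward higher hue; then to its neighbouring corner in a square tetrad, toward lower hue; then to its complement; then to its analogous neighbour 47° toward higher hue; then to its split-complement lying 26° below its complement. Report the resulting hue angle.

split-comp 29° ↓ +151°: 85 + 151 = 236°
triadic ↑ +120°: 236 + 120 = 356°
square ↓ −90°: 356 − 90 = 266°
complement +180°: 266 + 180 = 446 → 446 − 360 = 86°
analog 47° ↑ +47°: 86 + 47 = 133°
split-comp 26° ↓ +154°: 133 + 154 = 287°

287°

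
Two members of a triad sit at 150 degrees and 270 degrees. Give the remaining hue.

30°

A triad spaces three hues 120° apart.
The full set is {30°, 150°, 270°}.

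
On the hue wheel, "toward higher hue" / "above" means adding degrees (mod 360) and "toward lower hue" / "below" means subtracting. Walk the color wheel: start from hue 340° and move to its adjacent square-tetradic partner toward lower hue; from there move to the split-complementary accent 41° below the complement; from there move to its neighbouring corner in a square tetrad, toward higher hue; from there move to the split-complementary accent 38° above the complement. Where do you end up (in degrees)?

340 − 90 = 250°   (square ↓)
250 + 139 = 389 → 389 − 360 = 29°   (split-comp 41° ↓)
29 + 90 = 119°   (square ↑)
119 + 218 = 337°   (split-comp 38° ↑)

337°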